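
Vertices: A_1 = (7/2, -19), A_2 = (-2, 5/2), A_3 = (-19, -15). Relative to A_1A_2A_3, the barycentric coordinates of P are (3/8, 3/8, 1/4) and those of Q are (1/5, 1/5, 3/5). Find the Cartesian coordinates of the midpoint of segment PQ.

(-1223/160, -1779/160)

Barycentric coordinates of the midpoint are the average: (23/80, 23/80, 17/40).
Converting: (23/80)·A_1 + (23/80)·A_2 + (17/40)·A_3 = (-1223/160, -1779/160).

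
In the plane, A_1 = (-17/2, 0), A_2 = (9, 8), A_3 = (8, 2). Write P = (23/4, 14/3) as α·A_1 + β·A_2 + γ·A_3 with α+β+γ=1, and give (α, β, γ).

Signed area of the reference triangle: [A_1A_2A_3] = ½·((-17/2)·(8−2) + 9·(2−0) + 8·(0−8)) = ½·(-51 + 18 − 64) = -97/2.
[PA_2A_3] = ½·((23/4)·(8−2) + 9·(2−(14/3)) + 8·(14/3−8)) = ½·(69/2 − 24 − 80/3) = -97/12, so the A_1-coordinate is (-97/12)/(-97/2) = 1/6.
[A_1PA_3] = ½·((-17/2)·(14/3−2) + (23/4)·(2−0) + 8·(0−(14/3))) = ½·(-68/3 + 23/2 − 112/3) = -97/4, so the A_2-coordinate is 1/2.
[A_1A_2P] = ½·((-17/2)·(8−(14/3)) + 9·(14/3−0) + (23/4)·(0−8)) = ½·(-85/3 + 42 − 46) = -97/6, so the A_3-coordinate is 1/3.
Check: 1/6 + 1/2 + 1/3 = 1.

(1/6, 1/2, 1/3)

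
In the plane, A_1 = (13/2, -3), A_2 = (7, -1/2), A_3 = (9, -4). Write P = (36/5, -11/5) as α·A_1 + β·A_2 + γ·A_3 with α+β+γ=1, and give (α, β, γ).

Signed area of the reference triangle: [A_1A_2A_3] = ½·((13/2)·(-1/2−(-4)) + 7·(-4−(-3)) + 9·(-3−(-1/2))) = ½·(91/4 − 7 − 45/2) = -27/8.
[PA_2A_3] = ½·((36/5)·(-1/2−(-4)) + 7·(-4−(-11/5)) + 9·(-11/5−(-1/2))) = ½·(126/5 − 63/5 − 153/10) = -27/20, so the A_1-coordinate is (-27/20)/(-27/8) = 2/5.
[A_1PA_3] = ½·((13/2)·(-11/5−(-4)) + (36/5)·(-4−(-3)) + 9·(-3−(-11/5))) = ½·(117/10 − 36/5 − 36/5) = -27/20, so the A_2-coordinate is 2/5.
[A_1A_2P] = ½·((13/2)·(-1/2−(-11/5)) + 7·(-11/5−(-3)) + (36/5)·(-3−(-1/2))) = ½·(221/20 + 28/5 − 18) = -27/40, so the A_3-coordinate is 1/5.
Check: 2/5 + 2/5 + 1/5 = 1.

(2/5, 2/5, 1/5)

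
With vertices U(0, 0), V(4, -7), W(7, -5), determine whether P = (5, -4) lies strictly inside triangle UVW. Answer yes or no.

Barycentric coordinates of P: (7/29, 3/29, 19/29).
The three coordinates are positive, positive, positive; a point is interior exactly when all three are positive.

yes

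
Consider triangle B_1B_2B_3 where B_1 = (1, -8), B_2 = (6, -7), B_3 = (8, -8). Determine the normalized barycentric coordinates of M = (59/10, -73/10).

(1/10, 7/10, 1/5)

Signed area of the reference triangle: [B_1B_2B_3] = ½·(1·(-7−(-8)) + 6·(-8−(-8)) + 8·(-8−(-7))) = ½·(1 + 0 − 8) = -7/2.
[MB_2B_3] = ½·((59/10)·(-7−(-8)) + 6·(-8−(-73/10)) + 8·(-73/10−(-7))) = ½·(59/10 − 21/5 − 12/5) = -7/20, so the B_1-coordinate is (-7/20)/(-7/2) = 1/10.
[B_1MB_3] = ½·(1·(-73/10−(-8)) + (59/10)·(-8−(-8)) + 8·(-8−(-73/10))) = ½·(7/10 + 0 − 28/5) = -49/20, so the B_2-coordinate is 7/10.
[B_1B_2M] = ½·(1·(-7−(-73/10)) + 6·(-73/10−(-8)) + (59/10)·(-8−(-7))) = ½·(3/10 + 21/5 − 59/10) = -7/10, so the B_3-coordinate is 1/5.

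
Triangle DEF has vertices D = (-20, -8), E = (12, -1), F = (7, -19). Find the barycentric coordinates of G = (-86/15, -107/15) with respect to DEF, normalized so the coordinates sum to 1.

Signed area of the reference triangle: [DEF] = ½·((-20)·(-1−(-19)) + 12·(-19−(-8)) + 7·(-8−(-1))) = ½·(-360 − 132 − 49) = -541/2.
[GEF] = ½·((-86/15)·(-1−(-19)) + 12·(-19−(-107/15)) + 7·(-107/15−(-1))) = ½·(-516/5 − 712/5 − 644/15) = -2164/15, so the D-coordinate is (-2164/15)/(-541/2) = 8/15.
[DGF] = ½·((-20)·(-107/15−(-19)) + (-86/15)·(-19−(-8)) + 7·(-8−(-107/15))) = ½·(-712/3 + 946/15 − 91/15) = -541/6, so the E-coordinate is 1/3.
[DEG] = ½·((-20)·(-1−(-107/15)) + 12·(-107/15−(-8)) + (-86/15)·(-8−(-1))) = ½·(-368/3 + 52/5 + 602/15) = -541/15, so the F-coordinate is 2/15.

(8/15, 1/3, 2/15)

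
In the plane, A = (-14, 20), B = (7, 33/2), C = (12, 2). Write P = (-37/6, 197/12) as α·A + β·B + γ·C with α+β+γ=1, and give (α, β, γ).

(2/3, 1/6, 1/6)

Signed area of the reference triangle: [ABC] = ½·((-14)·(33/2−2) + 7·(2−20) + 12·(20−(33/2))) = ½·(-203 − 126 + 42) = -287/2.
[PBC] = ½·((-37/6)·(33/2−2) + 7·(2−(197/12)) + 12·(197/12−(33/2))) = ½·(-1073/12 − 1211/12 − 1) = -287/3, so the A-coordinate is (-287/3)/(-287/2) = 2/3.
[APC] = ½·((-14)·(197/12−2) + (-37/6)·(2−20) + 12·(20−(197/12))) = ½·(-1211/6 + 111 + 43) = -287/12, so the B-coordinate is 1/6.
[ABP] = ½·((-14)·(33/2−(197/12)) + 7·(197/12−20) + (-37/6)·(20−(33/2))) = ½·(-7/6 − 301/12 − 259/12) = -287/12, so the C-coordinate is 1/6.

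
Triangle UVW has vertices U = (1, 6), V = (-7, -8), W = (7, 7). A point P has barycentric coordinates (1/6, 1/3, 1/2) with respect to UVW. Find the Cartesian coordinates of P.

P = (1/6)·U + (1/3)·V + (1/2)·W.
x-coordinate: (1/6)·1 + (1/3)·(-7) + (1/2)·7 = 4/3.
y-coordinate: (1/6)·6 + (1/3)·(-8) + (1/2)·7 = 11/6.

(4/3, 11/6)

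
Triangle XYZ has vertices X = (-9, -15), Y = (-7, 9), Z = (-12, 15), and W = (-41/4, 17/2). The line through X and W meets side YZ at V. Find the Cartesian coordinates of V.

(-21/2, 66/5)

Barycentric coordinates of W with respect to XYZ: (1/6, 1/4, 7/12).
On side YZ the X-coordinate is zero; dropping W's X-weight 1/6 and renormalizing the remaining 1/4 : 7/12 gives weights 3/10, 7/10 on Y, Z.
V = (3/10)·(-7, 9) + (7/10)·(-12, 15) = (-21/2, 66/5).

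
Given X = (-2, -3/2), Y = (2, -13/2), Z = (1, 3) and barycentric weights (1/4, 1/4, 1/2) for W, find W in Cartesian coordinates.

(1/2, -1/2)

W = (1/4)·X + (1/4)·Y + (1/2)·Z.
x-coordinate: (1/4)·(-2) + (1/4)·2 + (1/2)·1 = 1/2.
y-coordinate: (1/4)·(-3/2) + (1/4)·(-13/2) + (1/2)·3 = -1/2.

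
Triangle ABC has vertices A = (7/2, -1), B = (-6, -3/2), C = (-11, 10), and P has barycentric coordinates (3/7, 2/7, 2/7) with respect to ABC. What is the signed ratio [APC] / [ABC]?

The signed ratio [APC]/[ABC] equals the barycentric coordinate of P at vertex B, which is 2/7.

2/7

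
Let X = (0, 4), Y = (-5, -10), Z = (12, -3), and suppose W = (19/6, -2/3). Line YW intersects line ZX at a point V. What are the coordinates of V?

(24/5, 6/5)

Barycentric coordinates of W with respect to XYZ: (1/2, 1/6, 1/3).
On side ZX the Y-coordinate is zero; dropping W's Y-weight 1/6 and renormalizing the remaining 1/3 : 1/2 gives weights 2/5, 3/5 on Z, X.
V = (2/5)·(12, -3) + (3/5)·(0, 4) = (24/5, 6/5).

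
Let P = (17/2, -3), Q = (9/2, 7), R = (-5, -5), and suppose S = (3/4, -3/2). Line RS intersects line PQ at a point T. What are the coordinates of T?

Barycentric coordinates of S with respect to PQR: (1/4, 1/4, 1/2).
On side PQ the R-coordinate is zero; dropping S's R-weight 1/2 and renormalizing the remaining 1/4 : 1/4 gives weights 1/2, 1/2 on P, Q.
T = (1/2)·(17/2, -3) + (1/2)·(9/2, 7) = (13/2, 2).

(13/2, 2)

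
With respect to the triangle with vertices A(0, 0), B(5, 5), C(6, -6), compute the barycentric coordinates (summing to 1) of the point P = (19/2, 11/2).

(-5/6, 3/2, 1/3)

Signed area of the reference triangle: [ABC] = ½·(0·(5−(-6)) + 5·(-6−0) + 6·(0−5)) = ½·(0 − 30 − 30) = -30.
[PBC] = ½·((19/2)·(5−(-6)) + 5·(-6−(11/2)) + 6·(11/2−5)) = ½·(209/2 − 115/2 + 3) = 25, so the A-coordinate is 25/(-30) = -5/6.
[APC] = ½·(0·(11/2−(-6)) + (19/2)·(-6−0) + 6·(0−(11/2))) = ½·(0 − 57 − 33) = -45, so the B-coordinate is 3/2.
[ABP] = ½·(0·(5−(11/2)) + 5·(11/2−0) + (19/2)·(0−5)) = ½·(0 + 55/2 − 95/2) = -10, so the C-coordinate is 1/3.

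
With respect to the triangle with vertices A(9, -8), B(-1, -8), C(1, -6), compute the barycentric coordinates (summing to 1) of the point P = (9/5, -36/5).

Signed area of the reference triangle: [ABC] = ½·(9·(-8−(-6)) + (-1)·(-6−(-8)) + 1·(-8−(-8))) = ½·(-18 − 2 + 0) = -10.
[PBC] = ½·((9/5)·(-8−(-6)) + (-1)·(-6−(-36/5)) + 1·(-36/5−(-8))) = ½·(-18/5 − 6/5 + 4/5) = -2, so the A-coordinate is (-2)/(-10) = 1/5.
[APC] = ½·(9·(-36/5−(-6)) + (9/5)·(-6−(-8)) + 1·(-8−(-36/5))) = ½·(-54/5 + 18/5 − 4/5) = -4, so the B-coordinate is 2/5.
[ABP] = ½·(9·(-8−(-36/5)) + (-1)·(-36/5−(-8)) + (9/5)·(-8−(-8))) = ½·(-36/5 − 4/5 + 0) = -4, so the C-coordinate is 2/5.
Check: 1/5 + 2/5 + 2/5 = 1.

(1/5, 2/5, 2/5)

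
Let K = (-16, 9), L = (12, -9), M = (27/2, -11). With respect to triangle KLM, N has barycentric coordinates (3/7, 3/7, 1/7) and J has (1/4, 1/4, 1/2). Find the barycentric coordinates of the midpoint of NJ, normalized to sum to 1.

(19/56, 19/56, 9/28)

Since both coordinate triples sum to 1, the midpoint's barycentrics are the componentwise average.
(3/7+1/4)/2 = 19/56; similarly 19/56 and 9/28.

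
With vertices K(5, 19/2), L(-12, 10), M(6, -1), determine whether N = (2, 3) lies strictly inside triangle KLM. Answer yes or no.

Barycentric coordinates of N: (14/89, 19/89, 56/89).
The three coordinates are positive, positive, positive; a point is interior exactly when all three are positive.

yes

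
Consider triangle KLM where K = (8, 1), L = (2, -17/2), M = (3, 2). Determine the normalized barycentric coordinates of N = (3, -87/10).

Signed area of the reference triangle: [KLM] = ½·(8·(-17/2−2) + 2·(2−1) + 3·(1−(-17/2))) = ½·(-84 + 2 + 57/2) = -107/4.
[NLM] = ½·(3·(-17/2−2) + 2·(2−(-87/10)) + 3·(-87/10−(-17/2))) = ½·(-63/2 + 107/5 − 3/5) = -107/20, so the K-coordinate is (-107/20)/(-107/4) = 1/5.
[KNM] = ½·(8·(-87/10−2) + 3·(2−1) + 3·(1−(-87/10))) = ½·(-428/5 + 3 + 291/10) = -107/4, so the L-coordinate is 1.
[KLN] = ½·(8·(-17/2−(-87/10)) + 2·(-87/10−1) + 3·(1−(-17/2))) = ½·(8/5 − 97/5 + 57/2) = 107/20, so the M-coordinate is -1/5.
Check: 1/5 + 1 − 1/5 = 1.

(1/5, 1, -1/5)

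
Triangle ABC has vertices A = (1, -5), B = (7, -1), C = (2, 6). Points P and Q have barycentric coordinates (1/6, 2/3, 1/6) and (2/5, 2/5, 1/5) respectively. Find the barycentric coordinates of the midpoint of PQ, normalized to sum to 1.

Since both coordinate triples sum to 1, the midpoint's barycentrics are the componentwise average.
(1/6+2/5)/2 = 17/60; similarly 8/15 and 11/60.

(17/60, 8/15, 11/60)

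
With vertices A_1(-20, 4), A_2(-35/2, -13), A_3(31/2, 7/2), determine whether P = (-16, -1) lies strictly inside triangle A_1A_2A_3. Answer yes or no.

Barycentric coordinates of P: (45/73, 234/803, 74/803).
The three coordinates are positive, positive, positive; a point is interior exactly when all three are positive.

yes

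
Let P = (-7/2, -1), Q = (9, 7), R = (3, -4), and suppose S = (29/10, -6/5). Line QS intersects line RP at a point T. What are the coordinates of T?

Barycentric coordinates of S with respect to PQR: (1/5, 1/5, 3/5).
On side RP the Q-coordinate is zero; dropping S's Q-weight 1/5 and renormalizing the remaining 3/5 : 1/5 gives weights 3/4, 1/4 on R, P.
T = (3/4)·(3, -4) + (1/4)·(-7/2, -1) = (11/8, -13/4).

(11/8, -13/4)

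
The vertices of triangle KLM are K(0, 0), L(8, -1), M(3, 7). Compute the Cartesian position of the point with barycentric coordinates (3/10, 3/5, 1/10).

(51/10, 1/10)

N = (3/10)·K + (3/5)·L + (1/10)·M.
x-coordinate: (3/10)·0 + (3/5)·8 + (1/10)·3 = 51/10.
y-coordinate: (3/10)·0 + (3/5)·(-1) + (1/10)·7 = 1/10.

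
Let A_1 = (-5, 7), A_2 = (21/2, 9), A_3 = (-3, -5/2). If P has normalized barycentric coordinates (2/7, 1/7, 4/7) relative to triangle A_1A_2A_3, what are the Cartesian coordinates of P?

(-23/14, 13/7)

P = (2/7)·A_1 + (1/7)·A_2 + (4/7)·A_3.
x-coordinate: (2/7)·(-5) + (1/7)·(21/2) + (4/7)·(-3) = -23/14.
y-coordinate: (2/7)·7 + (1/7)·9 + (4/7)·(-5/2) = 13/7.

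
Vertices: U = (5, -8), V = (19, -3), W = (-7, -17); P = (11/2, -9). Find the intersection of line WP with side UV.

Barycentric coordinates of P with respect to UVW: (1/2, 1/4, 1/4).
On side UV the W-coordinate is zero; dropping P's W-weight 1/4 and renormalizing the remaining 1/2 : 1/4 gives weights 2/3, 1/3 on U, V.
Q = (2/3)·(5, -8) + (1/3)·(19, -3) = (29/3, -19/3).

(29/3, -19/3)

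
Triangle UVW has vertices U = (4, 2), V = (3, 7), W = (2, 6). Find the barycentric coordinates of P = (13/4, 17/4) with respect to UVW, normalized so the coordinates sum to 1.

Signed area of the reference triangle: [UVW] = ½·(4·(7−6) + 3·(6−2) + 2·(2−7)) = ½·(4 + 12 − 10) = 3.
[PVW] = ½·((13/4)·(7−6) + 3·(6−(17/4)) + 2·(17/4−7)) = ½·(13/4 + 21/4 − 11/2) = 3/2, so the U-coordinate is (3/2)/3 = 1/2.
[UPW] = ½·(4·(17/4−6) + (13/4)·(6−2) + 2·(2−(17/4))) = ½·(-7 + 13 − 9/2) = 3/4, so the V-coordinate is 1/4.
[UVP] = ½·(4·(7−(17/4)) + 3·(17/4−2) + (13/4)·(2−7)) = ½·(11 + 27/4 − 65/4) = 3/4, so the W-coordinate is 1/4.
Check: 1/2 + 1/4 + 1/4 = 1.

(1/2, 1/4, 1/4)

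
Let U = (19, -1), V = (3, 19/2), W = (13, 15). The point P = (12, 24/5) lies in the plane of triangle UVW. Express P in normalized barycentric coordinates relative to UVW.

(1/2, 2/5, 1/10)

Signed area of the reference triangle: [UVW] = ½·(19·(19/2−15) + 3·(15−(-1)) + 13·(-1−(19/2))) = ½·(-209/2 + 48 − 273/2) = -193/2.
[PVW] = ½·(12·(19/2−15) + 3·(15−(24/5)) + 13·(24/5−(19/2))) = ½·(-66 + 153/5 − 611/10) = -193/4, so the U-coordinate is (-193/4)/(-193/2) = 1/2.
[UPW] = ½·(19·(24/5−15) + 12·(15−(-1)) + 13·(-1−(24/5))) = ½·(-969/5 + 192 − 377/5) = -193/5, so the V-coordinate is 2/5.
[UVP] = ½·(19·(19/2−(24/5)) + 3·(24/5−(-1)) + 12·(-1−(19/2))) = ½·(893/10 + 87/5 − 126) = -193/20, so the W-coordinate is 1/10.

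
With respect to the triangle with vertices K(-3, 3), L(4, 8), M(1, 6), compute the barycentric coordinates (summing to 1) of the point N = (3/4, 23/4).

Signed area of the reference triangle: [KLM] = ½·((-3)·(8−6) + 4·(6−3) + 1·(3−8)) = ½·(-6 + 12 − 5) = 1/2.
[NLM] = ½·((3/4)·(8−6) + 4·(6−(23/4)) + 1·(23/4−8)) = ½·(3/2 + 1 − 9/4) = 1/8, so the K-coordinate is (1/8)/(1/2) = 1/4.
[KNM] = ½·((-3)·(23/4−6) + (3/4)·(6−3) + 1·(3−(23/4))) = ½·(3/4 + 9/4 − 11/4) = 1/8, so the L-coordinate is 1/4.
[KLN] = ½·((-3)·(8−(23/4)) + 4·(23/4−3) + (3/4)·(3−8)) = ½·(-27/4 + 11 − 15/4) = 1/4, so the M-coordinate is 1/2.

(1/4, 1/4, 1/2)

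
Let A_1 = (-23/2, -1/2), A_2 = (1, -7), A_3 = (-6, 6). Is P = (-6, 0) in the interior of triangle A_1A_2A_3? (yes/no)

Barycentric coordinates of P: (14/39, 11/39, 14/39).
The three coordinates are positive, positive, positive; a point is interior exactly when all three are positive.

yes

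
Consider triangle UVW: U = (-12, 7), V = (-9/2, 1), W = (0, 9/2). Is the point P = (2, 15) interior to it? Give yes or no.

no

Barycentric coordinates of P: (161/213, -524/213, 192/71).
The three coordinates are positive, negative, positive; a point is interior exactly when all three are positive.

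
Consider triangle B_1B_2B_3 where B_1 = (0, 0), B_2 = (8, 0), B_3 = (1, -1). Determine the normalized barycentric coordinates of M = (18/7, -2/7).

Signed area of the reference triangle: [B_1B_2B_3] = ½·(0·(0−(-1)) + 8·(-1−0) + 1·(0−0)) = ½·(0 − 8 + 0) = -4.
[MB_2B_3] = ½·((18/7)·(0−(-1)) + 8·(-1−(-2/7)) + 1·(-2/7−0)) = ½·(18/7 − 40/7 − 2/7) = -12/7, so the B_1-coordinate is (-12/7)/(-4) = 3/7.
[B_1MB_3] = ½·(0·(-2/7−(-1)) + (18/7)·(-1−0) + 1·(0−(-2/7))) = ½·(0 − 18/7 + 2/7) = -8/7, so the B_2-coordinate is 2/7.
[B_1B_2M] = ½·(0·(0−(-2/7)) + 8·(-2/7−0) + (18/7)·(0−0)) = ½·(0 − 16/7 + 0) = -8/7, so the B_3-coordinate is 2/7.

(3/7, 2/7, 2/7)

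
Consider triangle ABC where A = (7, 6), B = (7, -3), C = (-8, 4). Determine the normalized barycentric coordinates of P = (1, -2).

(-1/5, 4/5, 2/5)

Signed area of the reference triangle: [ABC] = ½·(7·(-3−4) + 7·(4−6) + (-8)·(6−(-3))) = ½·(-49 − 14 − 72) = -135/2.
[PBC] = ½·(1·(-3−4) + 7·(4−(-2)) + (-8)·(-2−(-3))) = ½·(-7 + 42 − 8) = 27/2, so the A-coordinate is (27/2)/(-135/2) = -1/5.
[APC] = ½·(7·(-2−4) + 1·(4−6) + (-8)·(6−(-2))) = ½·(-42 − 2 − 64) = -54, so the B-coordinate is 4/5.
[ABP] = ½·(7·(-3−(-2)) + 7·(-2−6) + 1·(6−(-3))) = ½·(-7 − 56 + 9) = -27, so the C-coordinate is 2/5.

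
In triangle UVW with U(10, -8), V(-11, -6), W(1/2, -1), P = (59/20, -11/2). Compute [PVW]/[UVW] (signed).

[UVW] = ½·(10·(-6−(-1)) + (-11)·(-1−(-8)) + (1/2)·(-8−(-6))) = ½·(-50 − 77 − 1) = -64.
[PVW] = ½·((59/20)·(-6−(-1)) + (-11)·(-1−(-11/2)) + (1/2)·(-11/2−(-6))) = ½·(-59/4 − 99/2 + 1/4) = -32, so the ratio is (-32)/(-64) = 1/2.

1/2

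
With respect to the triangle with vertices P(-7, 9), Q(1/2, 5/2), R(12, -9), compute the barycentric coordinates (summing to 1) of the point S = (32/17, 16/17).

(3/17, 10/17, 4/17)

Signed area of the reference triangle: [PQR] = ½·((-7)·(5/2−(-9)) + (1/2)·(-9−9) + 12·(9−(5/2))) = ½·(-161/2 − 9 + 78) = -23/4.
[SQR] = ½·((32/17)·(5/2−(-9)) + (1/2)·(-9−(16/17)) + 12·(16/17−(5/2))) = ½·(368/17 − 169/34 − 318/17) = -69/68, so the P-coordinate is (-69/68)/(-23/4) = 3/17.
[PSR] = ½·((-7)·(16/17−(-9)) + (32/17)·(-9−9) + 12·(9−(16/17))) = ½·(-1183/17 − 576/17 + 1644/17) = -115/34, so the Q-coordinate is 10/17.
[PQS] = ½·((-7)·(5/2−(16/17)) + (1/2)·(16/17−9) + (32/17)·(9−(5/2))) = ½·(-371/34 − 137/34 + 208/17) = -23/17, so the R-coordinate is 4/17.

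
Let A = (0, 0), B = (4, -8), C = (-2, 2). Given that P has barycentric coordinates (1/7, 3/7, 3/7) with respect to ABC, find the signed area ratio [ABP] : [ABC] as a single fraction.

The signed ratio [ABP]/[ABC] equals the barycentric coordinate of P at vertex C, which is 3/7.

3/7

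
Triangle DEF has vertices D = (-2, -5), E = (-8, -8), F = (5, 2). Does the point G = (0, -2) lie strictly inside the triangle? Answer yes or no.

yes

Barycentric coordinates of G: (2/21, 1/3, 4/7).
The three coordinates are positive, positive, positive; a point is interior exactly when all three are positive.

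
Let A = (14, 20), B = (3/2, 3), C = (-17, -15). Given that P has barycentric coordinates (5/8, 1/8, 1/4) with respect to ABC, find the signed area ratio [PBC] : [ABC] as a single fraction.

The signed ratio [PBC]/[ABC] equals the barycentric coordinate of P at vertex A, which is 5/8.

5/8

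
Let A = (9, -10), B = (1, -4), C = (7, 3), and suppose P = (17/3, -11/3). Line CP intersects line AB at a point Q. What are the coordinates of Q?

Barycentric coordinates of P with respect to ABC: (1/3, 1/3, 1/3).
On side AB the C-coordinate is zero; dropping P's C-weight 1/3 and renormalizing the remaining 1/3 : 1/3 gives weights 1/2, 1/2 on A, B.
Q = (1/2)·(9, -10) + (1/2)·(1, -4) = (5, -7).

(5, -7)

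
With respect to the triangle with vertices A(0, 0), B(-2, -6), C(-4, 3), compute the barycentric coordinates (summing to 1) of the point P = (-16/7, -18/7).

(1/7, 4/7, 2/7)

Signed area of the reference triangle: [ABC] = ½·(0·(-6−3) + (-2)·(3−0) + (-4)·(0−(-6))) = ½·(0 − 6 − 24) = -15.
[PBC] = ½·((-16/7)·(-6−3) + (-2)·(3−(-18/7)) + (-4)·(-18/7−(-6))) = ½·(144/7 − 78/7 − 96/7) = -15/7, so the A-coordinate is (-15/7)/(-15) = 1/7.
[APC] = ½·(0·(-18/7−3) + (-16/7)·(3−0) + (-4)·(0−(-18/7))) = ½·(0 − 48/7 − 72/7) = -60/7, so the B-coordinate is 4/7.
[ABP] = ½·(0·(-6−(-18/7)) + (-2)·(-18/7−0) + (-16/7)·(0−(-6))) = ½·(0 + 36/7 − 96/7) = -30/7, so the C-coordinate is 2/7.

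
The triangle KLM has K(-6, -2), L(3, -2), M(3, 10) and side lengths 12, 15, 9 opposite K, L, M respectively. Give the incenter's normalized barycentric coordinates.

The incenter has barycentric coordinates proportional to the opposite side lengths: (12 : 15 : 9).
Normalizing by 12+15+9 = 36 gives (1/3, 5/12, 1/4).

(1/3, 5/12, 1/4)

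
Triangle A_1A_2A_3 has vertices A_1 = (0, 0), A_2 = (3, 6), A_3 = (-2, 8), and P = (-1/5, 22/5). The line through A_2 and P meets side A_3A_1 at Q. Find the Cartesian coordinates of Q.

Barycentric coordinates of P with respect to A_1A_2A_3: (2/5, 1/5, 2/5).
On side A_3A_1 the A_2-coordinate is zero; dropping P's A_2-weight 1/5 and renormalizing the remaining 2/5 : 2/5 gives weights 1/2, 1/2 on A_3, A_1.
Q = (1/2)·(-2, 8) + (1/2)·(0, 0) = (-1, 4).

(-1, 4)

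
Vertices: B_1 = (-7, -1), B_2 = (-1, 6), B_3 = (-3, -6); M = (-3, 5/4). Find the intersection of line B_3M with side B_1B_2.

(-3, 11/3)

Barycentric coordinates of M with respect to B_1B_2B_3: (1/4, 1/2, 1/4).
On side B_1B_2 the B_3-coordinate is zero; dropping M's B_3-weight 1/4 and renormalizing the remaining 1/4 : 1/2 gives weights 1/3, 2/3 on B_1, B_2.
N = (1/3)·(-7, -1) + (2/3)·(-1, 6) = (-3, 11/3).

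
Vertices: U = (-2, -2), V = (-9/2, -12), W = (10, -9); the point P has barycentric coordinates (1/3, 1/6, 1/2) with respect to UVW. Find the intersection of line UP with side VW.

Line UP meets VW where the U-coordinate vanishes; zeroing P's U-weight and renormalizing leaves V, W-weights 1/6 : 1/2 → (1/4, 3/4).
So Q = (1/4)·V + (3/4)·W = (51/8, -39/4).

(51/8, -39/4)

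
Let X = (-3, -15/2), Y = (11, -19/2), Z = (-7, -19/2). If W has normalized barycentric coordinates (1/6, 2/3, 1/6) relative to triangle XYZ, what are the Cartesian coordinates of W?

(17/3, -55/6)

W = (1/6)·X + (2/3)·Y + (1/6)·Z.
x-coordinate: (1/6)·(-3) + (2/3)·11 + (1/6)·(-7) = 17/3.
y-coordinate: (1/6)·(-15/2) + (2/3)·(-19/2) + (1/6)·(-19/2) = -55/6.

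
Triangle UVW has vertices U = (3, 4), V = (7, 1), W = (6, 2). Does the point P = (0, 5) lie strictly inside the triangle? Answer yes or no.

no

Barycentric coordinates of P: (3, 3, -5).
The three coordinates are positive, positive, negative; a point is interior exactly when all three are positive.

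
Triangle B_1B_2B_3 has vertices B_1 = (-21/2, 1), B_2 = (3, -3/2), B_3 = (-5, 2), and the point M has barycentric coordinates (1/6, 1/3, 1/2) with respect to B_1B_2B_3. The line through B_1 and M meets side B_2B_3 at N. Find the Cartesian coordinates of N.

(-9/5, 3/5)

Line B_1M meets B_2B_3 where the B_1-coordinate vanishes; zeroing M's B_1-weight and renormalizing leaves B_2, B_3-weights 1/3 : 1/2 → (2/5, 3/5).
So N = (2/5)·B_2 + (3/5)·B_3 = (-9/5, 3/5).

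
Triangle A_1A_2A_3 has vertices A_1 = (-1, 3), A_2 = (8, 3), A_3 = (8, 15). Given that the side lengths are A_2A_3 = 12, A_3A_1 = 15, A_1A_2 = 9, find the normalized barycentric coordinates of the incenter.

The incenter has barycentric coordinates proportional to the opposite side lengths: (12 : 15 : 9).
Normalizing by 12+15+9 = 36 gives (1/3, 5/12, 1/4).

(1/3, 5/12, 1/4)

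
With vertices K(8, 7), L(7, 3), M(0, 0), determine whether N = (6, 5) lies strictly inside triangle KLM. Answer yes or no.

yes

Barycentric coordinates of N: (17/25, 2/25, 6/25).
The three coordinates are positive, positive, positive; a point is interior exactly when all three are positive.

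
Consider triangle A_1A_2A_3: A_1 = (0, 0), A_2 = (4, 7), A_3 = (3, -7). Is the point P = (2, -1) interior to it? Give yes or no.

yes

Barycentric coordinates of P: (20/49, 11/49, 18/49).
The three coordinates are positive, positive, positive; a point is interior exactly when all three are positive.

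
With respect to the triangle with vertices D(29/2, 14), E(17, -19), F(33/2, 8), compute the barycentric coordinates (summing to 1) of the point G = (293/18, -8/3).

Signed area of the reference triangle: [DEF] = ½·((29/2)·(-19−8) + 17·(8−14) + (33/2)·(14−(-19))) = ½·(-783/2 − 102 + 1089/2) = 51/2.
[GEF] = ½·((293/18)·(-19−8) + 17·(8−(-8/3)) + (33/2)·(-8/3−(-19))) = ½·(-879/2 + 544/3 + 539/2) = 17/3, so the D-coordinate is (17/3)/(51/2) = 2/9.
[DGF] = ½·((29/2)·(-8/3−8) + (293/18)·(8−14) + (33/2)·(14−(-8/3))) = ½·(-464/3 − 293/3 + 275) = 34/3, so the E-coordinate is 4/9.
[DEG] = ½·((29/2)·(-19−(-8/3)) + 17·(-8/3−14) + (293/18)·(14−(-19))) = ½·(-1421/6 − 850/3 + 3223/6) = 17/2, so the F-coordinate is 1/3.
Check: 2/9 + 4/9 + 1/3 = 1.

(2/9, 4/9, 1/3)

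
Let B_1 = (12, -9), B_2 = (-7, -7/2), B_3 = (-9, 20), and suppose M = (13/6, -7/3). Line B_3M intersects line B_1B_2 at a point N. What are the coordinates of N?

Barycentric coordinates of M with respect to B_1B_2B_3: (1/2, 1/3, 1/6).
On side B_1B_2 the B_3-coordinate is zero; dropping M's B_3-weight 1/6 and renormalizing the remaining 1/2 : 1/3 gives weights 3/5, 2/5 on B_1, B_2.
N = (3/5)·(12, -9) + (2/5)·(-7, -7/2) = (22/5, -34/5).

(22/5, -34/5)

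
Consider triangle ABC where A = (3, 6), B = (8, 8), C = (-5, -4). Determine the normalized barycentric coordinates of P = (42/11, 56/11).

Signed area of the reference triangle: [ABC] = ½·(3·(8−(-4)) + 8·(-4−6) + (-5)·(6−8)) = ½·(36 − 80 + 10) = -17.
[PBC] = ½·((42/11)·(8−(-4)) + 8·(-4−(56/11)) + (-5)·(56/11−8)) = ½·(504/11 − 800/11 + 160/11) = -68/11, so the A-coordinate is (-68/11)/(-17) = 4/11.
[APC] = ½·(3·(56/11−(-4)) + (42/11)·(-4−6) + (-5)·(6−(56/11))) = ½·(300/11 − 420/11 − 50/11) = -85/11, so the B-coordinate is 5/11.
[ABP] = ½·(3·(8−(56/11)) + 8·(56/11−6) + (42/11)·(6−8)) = ½·(96/11 − 80/11 − 84/11) = -34/11, so the C-coordinate is 2/11.

(4/11, 5/11, 2/11)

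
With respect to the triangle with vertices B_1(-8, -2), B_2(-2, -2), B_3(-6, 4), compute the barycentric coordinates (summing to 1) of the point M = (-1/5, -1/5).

(-1/2, 6/5, 3/10)

Signed area of the reference triangle: [B_1B_2B_3] = ½·((-8)·(-2−4) + (-2)·(4−(-2)) + (-6)·(-2−(-2))) = ½·(48 − 12 + 0) = 18.
[MB_2B_3] = ½·((-1/5)·(-2−4) + (-2)·(4−(-1/5)) + (-6)·(-1/5−(-2))) = ½·(6/5 − 42/5 − 54/5) = -9, so the B_1-coordinate is (-9)/18 = -1/2.
[B_1MB_3] = ½·((-8)·(-1/5−4) + (-1/5)·(4−(-2)) + (-6)·(-2−(-1/5))) = ½·(168/5 − 6/5 + 54/5) = 108/5, so the B_2-coordinate is 6/5.
[B_1B_2M] = ½·((-8)·(-2−(-1/5)) + (-2)·(-1/5−(-2)) + (-1/5)·(-2−(-2))) = ½·(72/5 − 18/5 + 0) = 27/5, so the B_3-coordinate is 3/10.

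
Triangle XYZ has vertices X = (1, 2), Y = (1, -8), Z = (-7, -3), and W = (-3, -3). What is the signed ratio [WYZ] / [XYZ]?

1/4

[XYZ] = ½·(1·(-8−(-3)) + 1·(-3−2) + (-7)·(2−(-8))) = ½·(-5 − 5 − 70) = -40.
[WYZ] = ½·((-3)·(-8−(-3)) + 1·(-3−(-3)) + (-7)·(-3−(-8))) = ½·(15 + 0 − 35) = -10, so the ratio is (-10)/(-40) = 1/4.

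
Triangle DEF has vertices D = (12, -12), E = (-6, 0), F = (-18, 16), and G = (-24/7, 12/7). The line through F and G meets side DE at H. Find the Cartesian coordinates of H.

(15/2, -9)

Barycentric coordinates of G with respect to DEF: (3/7, 1/7, 3/7).
On side DE the F-coordinate is zero; dropping G's F-weight 3/7 and renormalizing the remaining 3/7 : 1/7 gives weights 3/4, 1/4 on D, E.
H = (3/4)·(12, -12) + (1/4)·(-6, 0) = (15/2, -9).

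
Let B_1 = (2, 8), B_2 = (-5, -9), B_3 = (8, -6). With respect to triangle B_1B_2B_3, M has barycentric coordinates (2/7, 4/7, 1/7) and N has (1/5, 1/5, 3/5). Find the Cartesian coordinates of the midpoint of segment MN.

Barycentric coordinates of the midpoint are the average: (17/70, 27/70, 13/35).
Converting: (17/70)·B_1 + (27/70)·B_2 + (13/35)·B_3 = (107/70, -263/70).

(107/70, -263/70)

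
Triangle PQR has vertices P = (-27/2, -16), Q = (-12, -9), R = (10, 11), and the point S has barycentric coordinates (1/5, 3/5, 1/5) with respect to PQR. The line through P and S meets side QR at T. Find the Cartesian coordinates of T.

Line PS meets QR where the P-coordinate vanishes; zeroing S's P-weight and renormalizing leaves Q, R-weights 3/5 : 1/5 → (3/4, 1/4).
So T = (3/4)·Q + (1/4)·R = (-13/2, -4).

(-13/2, -4)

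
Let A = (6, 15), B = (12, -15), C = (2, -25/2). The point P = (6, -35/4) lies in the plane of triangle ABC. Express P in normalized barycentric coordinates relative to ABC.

Signed area of the reference triangle: [ABC] = ½·(6·(-15−(-25/2)) + 12·(-25/2−15) + 2·(15−(-15))) = ½·(-15 − 330 + 60) = -285/2.
[PBC] = ½·(6·(-15−(-25/2)) + 12·(-25/2−(-35/4)) + 2·(-35/4−(-15))) = ½·(-15 − 45 + 25/2) = -95/4, so the A-coordinate is (-95/4)/(-285/2) = 1/6.
[APC] = ½·(6·(-35/4−(-25/2)) + 6·(-25/2−15) + 2·(15−(-35/4))) = ½·(45/2 − 165 + 95/2) = -95/2, so the B-coordinate is 1/3.
[ABP] = ½·(6·(-15−(-35/4)) + 12·(-35/4−15) + 6·(15−(-15))) = ½·(-75/2 − 285 + 180) = -285/4, so the C-coordinate is 1/2.
Check: 1/6 + 1/3 + 1/2 = 1.

(1/6, 1/3, 1/2)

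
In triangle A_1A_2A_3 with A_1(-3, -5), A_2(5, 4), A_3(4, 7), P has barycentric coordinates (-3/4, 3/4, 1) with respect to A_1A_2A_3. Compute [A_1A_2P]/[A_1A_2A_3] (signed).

The signed ratio [A_1A_2P]/[A_1A_2A_3] equals the barycentric coordinate of P at vertex A_3, which is 1.

1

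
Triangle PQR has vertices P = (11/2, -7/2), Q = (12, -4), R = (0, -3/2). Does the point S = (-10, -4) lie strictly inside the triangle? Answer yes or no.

no

Barycentric coordinates of S: (220/41, -135/41, -44/41).
The three coordinates are positive, negative, negative; a point is interior exactly when all three are positive.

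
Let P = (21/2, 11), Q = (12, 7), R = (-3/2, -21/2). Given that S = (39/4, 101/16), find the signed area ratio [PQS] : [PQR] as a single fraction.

1/8

[PQR] = ½·((21/2)·(7−(-21/2)) + 12·(-21/2−11) + (-3/2)·(11−7)) = ½·(735/4 − 258 − 6) = -321/8.
[PQS] = ½·((21/2)·(7−(101/16)) + 12·(101/16−11) + (39/4)·(11−7)) = ½·(231/32 − 225/4 + 39) = -321/64, so the ratio is (-321/64)/(-321/8) = 1/8.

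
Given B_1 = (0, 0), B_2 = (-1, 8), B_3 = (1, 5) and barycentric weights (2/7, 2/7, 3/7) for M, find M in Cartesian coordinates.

M = (2/7)·B_1 + (2/7)·B_2 + (3/7)·B_3.
x-coordinate: (2/7)·0 + (2/7)·(-1) + (3/7)·1 = 1/7.
y-coordinate: (2/7)·0 + (2/7)·8 + (3/7)·5 = 31/7.

(1/7, 31/7)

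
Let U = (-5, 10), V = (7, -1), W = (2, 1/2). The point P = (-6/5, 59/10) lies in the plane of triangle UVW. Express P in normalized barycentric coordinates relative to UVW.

(3/5, 1/5, 1/5)

Signed area of the reference triangle: [UVW] = ½·((-5)·(-1−(1/2)) + 7·(1/2−10) + 2·(10−(-1))) = ½·(15/2 − 133/2 + 22) = -37/2.
[PVW] = ½·((-6/5)·(-1−(1/2)) + 7·(1/2−(59/10)) + 2·(59/10−(-1))) = ½·(9/5 − 189/5 + 69/5) = -111/10, so the U-coordinate is (-111/10)/(-37/2) = 3/5.
[UPW] = ½·((-5)·(59/10−(1/2)) + (-6/5)·(1/2−10) + 2·(10−(59/10))) = ½·(-27 + 57/5 + 41/5) = -37/10, so the V-coordinate is 1/5.
[UVP] = ½·((-5)·(-1−(59/10)) + 7·(59/10−10) + (-6/5)·(10−(-1))) = ½·(69/2 − 287/10 − 66/5) = -37/10, so the W-coordinate is 1/5.
Check: 3/5 + 1/5 + 1/5 = 1.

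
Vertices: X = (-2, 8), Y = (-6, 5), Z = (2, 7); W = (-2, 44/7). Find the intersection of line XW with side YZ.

Barycentric coordinates of W with respect to XYZ: (1/7, 3/7, 3/7).
On side YZ the X-coordinate is zero; dropping W's X-weight 1/7 and renormalizing the remaining 3/7 : 3/7 gives weights 1/2, 1/2 on Y, Z.
V = (1/2)·(-6, 5) + (1/2)·(2, 7) = (-2, 6).

(-2, 6)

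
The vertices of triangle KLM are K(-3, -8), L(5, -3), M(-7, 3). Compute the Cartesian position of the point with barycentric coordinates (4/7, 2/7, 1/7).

N = (4/7)·K + (2/7)·L + (1/7)·M.
x-coordinate: (4/7)·(-3) + (2/7)·5 + (1/7)·(-7) = -9/7.
y-coordinate: (4/7)·(-8) + (2/7)·(-3) + (1/7)·3 = -5.

(-9/7, -5)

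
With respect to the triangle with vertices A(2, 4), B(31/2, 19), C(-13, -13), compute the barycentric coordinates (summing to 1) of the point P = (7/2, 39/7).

(2/7, 3/7, 2/7)

Signed area of the reference triangle: [ABC] = ½·(2·(19−(-13)) + (31/2)·(-13−4) + (-13)·(4−19)) = ½·(64 − 527/2 + 195) = -9/4.
[PBC] = ½·((7/2)·(19−(-13)) + (31/2)·(-13−(39/7)) + (-13)·(39/7−19)) = ½·(112 − 2015/7 + 1222/7) = -9/14, so the A-coordinate is (-9/14)/(-9/4) = 2/7.
[APC] = ½·(2·(39/7−(-13)) + (7/2)·(-13−4) + (-13)·(4−(39/7))) = ½·(260/7 − 119/2 + 143/7) = -27/28, so the B-coordinate is 3/7.
[ABP] = ½·(2·(19−(39/7)) + (31/2)·(39/7−4) + (7/2)·(4−19)) = ½·(188/7 + 341/14 − 105/2) = -9/14, so the C-coordinate is 2/7.
Check: 2/7 + 3/7 + 2/7 = 1.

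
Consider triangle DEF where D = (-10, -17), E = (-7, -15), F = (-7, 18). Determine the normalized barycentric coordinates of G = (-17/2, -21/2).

(1/2, 1/3, 1/6)

Signed area of the reference triangle: [DEF] = ½·((-10)·(-15−18) + (-7)·(18−(-17)) + (-7)·(-17−(-15))) = ½·(330 − 245 + 14) = 99/2.
[GEF] = ½·((-17/2)·(-15−18) + (-7)·(18−(-21/2)) + (-7)·(-21/2−(-15))) = ½·(561/2 − 399/2 − 63/2) = 99/4, so the D-coordinate is (99/4)/(99/2) = 1/2.
[DGF] = ½·((-10)·(-21/2−18) + (-17/2)·(18−(-17)) + (-7)·(-17−(-21/2))) = ½·(285 − 595/2 + 91/2) = 33/2, so the E-coordinate is 1/3.
[DEG] = ½·((-10)·(-15−(-21/2)) + (-7)·(-21/2−(-17)) + (-17/2)·(-17−(-15))) = ½·(45 − 91/2 + 17) = 33/4, so the F-coordinate is 1/6.
Check: 1/2 + 1/3 + 1/6 = 1.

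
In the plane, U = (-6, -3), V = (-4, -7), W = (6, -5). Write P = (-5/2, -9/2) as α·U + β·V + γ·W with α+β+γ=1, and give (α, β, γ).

Signed area of the reference triangle: [UVW] = ½·((-6)·(-7−(-5)) + (-4)·(-5−(-3)) + 6·(-3−(-7))) = ½·(12 + 8 + 24) = 22.
[PVW] = ½·((-5/2)·(-7−(-5)) + (-4)·(-5−(-9/2)) + 6·(-9/2−(-7))) = ½·(5 + 2 + 15) = 11, so the U-coordinate is 11/22 = 1/2.
[UPW] = ½·((-6)·(-9/2−(-5)) + (-5/2)·(-5−(-3)) + 6·(-3−(-9/2))) = ½·(-3 + 5 + 9) = 11/2, so the V-coordinate is 1/4.
[UVP] = ½·((-6)·(-7−(-9/2)) + (-4)·(-9/2−(-3)) + (-5/2)·(-3−(-7))) = ½·(15 + 6 − 10) = 11/2, so the W-coordinate is 1/4.

(1/2, 1/4, 1/4)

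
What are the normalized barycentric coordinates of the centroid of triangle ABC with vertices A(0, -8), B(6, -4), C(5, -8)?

The centroid is the average of the vertices, so each weight is 1/3.

(1/3, 1/3, 1/3)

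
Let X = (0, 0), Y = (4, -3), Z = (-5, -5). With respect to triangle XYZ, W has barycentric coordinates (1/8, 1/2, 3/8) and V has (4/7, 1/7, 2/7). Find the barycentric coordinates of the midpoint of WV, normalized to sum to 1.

(39/112, 9/28, 37/112)

Since both coordinate triples sum to 1, the midpoint's barycentrics are the componentwise average.
(1/8+4/7)/2 = 39/112; similarly 9/28 and 37/112.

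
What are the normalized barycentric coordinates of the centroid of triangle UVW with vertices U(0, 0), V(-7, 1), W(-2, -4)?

(1/3, 1/3, 1/3)

The centroid is the average of the vertices, so each weight is 1/3.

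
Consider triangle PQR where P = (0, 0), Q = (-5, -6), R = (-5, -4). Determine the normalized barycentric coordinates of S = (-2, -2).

(3/5, 1/5, 1/5)

Signed area of the reference triangle: [PQR] = ½·(0·(-6−(-4)) + (-5)·(-4−0) + (-5)·(0−(-6))) = ½·(0 + 20 − 30) = -5.
[SQR] = ½·((-2)·(-6−(-4)) + (-5)·(-4−(-2)) + (-5)·(-2−(-6))) = ½·(4 + 10 − 20) = -3, so the P-coordinate is (-3)/(-5) = 3/5.
[PSR] = ½·(0·(-2−(-4)) + (-2)·(-4−0) + (-5)·(0−(-2))) = ½·(0 + 8 − 10) = -1, so the Q-coordinate is 1/5.
[PQS] = ½·(0·(-6−(-2)) + (-5)·(-2−0) + (-2)·(0−(-6))) = ½·(0 + 10 − 12) = -1, so the R-coordinate is 1/5.
Check: 3/5 + 1/5 + 1/5 = 1.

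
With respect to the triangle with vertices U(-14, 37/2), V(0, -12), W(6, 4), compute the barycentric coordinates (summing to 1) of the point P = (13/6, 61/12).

(1/6, 1/12, 3/4)

Signed area of the reference triangle: [UVW] = ½·((-14)·(-12−4) + 0·(4−(37/2)) + 6·(37/2−(-12))) = ½·(224 + 0 + 183) = 407/2.
[PVW] = ½·((13/6)·(-12−4) + 0·(4−(61/12)) + 6·(61/12−(-12))) = ½·(-104/3 + 0 + 205/2) = 407/12, so the U-coordinate is (407/12)/(407/2) = 1/6.
[UPW] = ½·((-14)·(61/12−4) + (13/6)·(4−(37/2)) + 6·(37/2−(61/12))) = ½·(-91/6 − 377/12 + 161/2) = 407/24, so the V-coordinate is 1/12.
[UVP] = ½·((-14)·(-12−(61/12)) + 0·(61/12−(37/2)) + (13/6)·(37/2−(-12))) = ½·(1435/6 + 0 + 793/12) = 1221/8, so the W-coordinate is 3/4.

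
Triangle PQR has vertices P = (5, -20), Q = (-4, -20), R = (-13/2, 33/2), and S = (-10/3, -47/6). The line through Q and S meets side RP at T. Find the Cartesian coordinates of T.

Barycentric coordinates of S with respect to PQR: (1/6, 1/2, 1/3).
On side RP the Q-coordinate is zero; dropping S's Q-weight 1/2 and renormalizing the remaining 1/3 : 1/6 gives weights 2/3, 1/3 on R, P.
T = (2/3)·(-13/2, 33/2) + (1/3)·(5, -20) = (-8/3, 13/3).

(-8/3, 13/3)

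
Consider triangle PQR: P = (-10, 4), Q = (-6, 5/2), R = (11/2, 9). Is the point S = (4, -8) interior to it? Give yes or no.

no

Barycentric coordinates of S: (-743/173, 1024/173, -108/173).
The three coordinates are negative, positive, negative; a point is interior exactly when all three are positive.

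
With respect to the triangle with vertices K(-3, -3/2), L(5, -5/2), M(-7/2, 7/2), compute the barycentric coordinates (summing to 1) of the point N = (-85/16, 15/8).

(5/8, -1/4, 5/8)

Signed area of the reference triangle: [KLM] = ½·((-3)·(-5/2−(7/2)) + 5·(7/2−(-3/2)) + (-7/2)·(-3/2−(-5/2))) = ½·(18 + 25 − 7/2) = 79/4.
[NLM] = ½·((-85/16)·(-5/2−(7/2)) + 5·(7/2−(15/8)) + (-7/2)·(15/8−(-5/2))) = ½·(255/8 + 65/8 − 245/16) = 395/32, so the K-coordinate is (395/32)/(79/4) = 5/8.
[KNM] = ½·((-3)·(15/8−(7/2)) + (-85/16)·(7/2−(-3/2)) + (-7/2)·(-3/2−(15/8))) = ½·(39/8 − 425/16 + 189/16) = -79/16, so the L-coordinate is -1/4.
[KLN] = ½·((-3)·(-5/2−(15/8)) + 5·(15/8−(-3/2)) + (-85/16)·(-3/2−(-5/2))) = ½·(105/8 + 135/8 − 85/16) = 395/32, so the M-coordinate is 5/8.
Check: 5/8 − 1/4 + 5/8 = 1.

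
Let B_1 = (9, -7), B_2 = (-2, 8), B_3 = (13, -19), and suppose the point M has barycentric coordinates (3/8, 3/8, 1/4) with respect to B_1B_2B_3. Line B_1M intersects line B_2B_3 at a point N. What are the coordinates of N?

(4, -14/5)

Line B_1M meets B_2B_3 where the B_1-coordinate vanishes; zeroing M's B_1-weight and renormalizing leaves B_2, B_3-weights 3/8 : 1/4 → (3/5, 2/5).
So N = (3/5)·B_2 + (2/5)·B_3 = (4, -14/5).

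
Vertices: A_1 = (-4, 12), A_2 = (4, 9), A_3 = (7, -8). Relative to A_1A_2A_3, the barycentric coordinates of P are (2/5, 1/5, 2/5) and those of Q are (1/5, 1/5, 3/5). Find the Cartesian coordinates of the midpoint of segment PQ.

Barycentric coordinates of the midpoint are the average: (3/10, 1/5, 1/2).
Converting: (3/10)·A_1 + (1/5)·A_2 + (1/2)·A_3 = (31/10, 7/5).

(31/10, 7/5)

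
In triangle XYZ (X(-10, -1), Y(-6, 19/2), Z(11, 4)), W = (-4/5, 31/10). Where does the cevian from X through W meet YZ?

(16/3, 35/6)

Barycentric coordinates of W with respect to XYZ: (2/5, 1/5, 2/5).
On side YZ the X-coordinate is zero; dropping W's X-weight 2/5 and renormalizing the remaining 1/5 : 2/5 gives weights 1/3, 2/3 on Y, Z.
V = (1/3)·(-6, 19/2) + (2/3)·(11, 4) = (16/3, 35/6).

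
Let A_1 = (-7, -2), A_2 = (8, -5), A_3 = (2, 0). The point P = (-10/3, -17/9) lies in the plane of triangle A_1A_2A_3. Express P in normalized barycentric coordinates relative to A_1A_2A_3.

Signed area of the reference triangle: [A_1A_2A_3] = ½·((-7)·(-5−0) + 8·(0−(-2)) + 2·(-2−(-5))) = ½·(35 + 16 + 6) = 57/2.
[PA_2A_3] = ½·((-10/3)·(-5−0) + 8·(0−(-17/9)) + 2·(-17/9−(-5))) = ½·(50/3 + 136/9 + 56/9) = 19, so the A_1-coordinate is 19/(57/2) = 2/3.
[A_1PA_3] = ½·((-7)·(-17/9−0) + (-10/3)·(0−(-2)) + 2·(-2−(-17/9))) = ½·(119/9 − 20/3 − 2/9) = 19/6, so the A_2-coordinate is 1/9.
[A_1A_2P] = ½·((-7)·(-5−(-17/9)) + 8·(-17/9−(-2)) + (-10/3)·(-2−(-5))) = ½·(196/9 + 8/9 − 10) = 19/3, so the A_3-coordinate is 2/9.
Check: 2/3 + 1/9 + 2/9 = 1.

(2/3, 1/9, 2/9)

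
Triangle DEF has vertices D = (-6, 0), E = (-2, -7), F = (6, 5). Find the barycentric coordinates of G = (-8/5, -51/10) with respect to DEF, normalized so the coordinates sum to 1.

(1/10, 4/5, 1/10)

Signed area of the reference triangle: [DEF] = ½·((-6)·(-7−5) + (-2)·(5−0) + 6·(0−(-7))) = ½·(72 − 10 + 42) = 52.
[GEF] = ½·((-8/5)·(-7−5) + (-2)·(5−(-51/10)) + 6·(-51/10−(-7))) = ½·(96/5 − 101/5 + 57/5) = 26/5, so the D-coordinate is (26/5)/52 = 1/10.
[DGF] = ½·((-6)·(-51/10−5) + (-8/5)·(5−0) + 6·(0−(-51/10))) = ½·(303/5 − 8 + 153/5) = 208/5, so the E-coordinate is 4/5.
[DEG] = ½·((-6)·(-7−(-51/10)) + (-2)·(-51/10−0) + (-8/5)·(0−(-7))) = ½·(57/5 + 51/5 − 56/5) = 26/5, so the F-coordinate is 1/10.
Check: 1/10 + 4/5 + 1/10 = 1.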